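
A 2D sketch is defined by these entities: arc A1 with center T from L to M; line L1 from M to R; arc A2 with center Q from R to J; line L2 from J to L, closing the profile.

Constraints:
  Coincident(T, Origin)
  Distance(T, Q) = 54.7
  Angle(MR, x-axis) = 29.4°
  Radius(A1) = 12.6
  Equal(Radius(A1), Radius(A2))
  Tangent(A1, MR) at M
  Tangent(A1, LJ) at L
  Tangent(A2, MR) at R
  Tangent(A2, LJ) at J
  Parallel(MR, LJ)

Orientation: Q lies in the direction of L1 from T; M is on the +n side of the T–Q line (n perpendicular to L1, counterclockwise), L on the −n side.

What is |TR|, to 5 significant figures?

56.132

The slot axis is L1's direction at 29.4°, so u = (cos 29.4°, sin 29.4°) = (0.87121, 0.49090) and n = (−sin 29.4°, cos 29.4°) = (-0.49090, 0.87121). T is at the origin and Q lies 54.7 along u from T, so Q = 54.7·u = (47.655, 26.852). Tangency of A1 to both parallel lines with radius 12.6 puts M and L at T ± 12.6·n: M = (-6.1854, 10.977), L = (6.1854, -10.977). Equal radii place R and J the same way about Q: R = Q + 12.6·n = (41.470, 37.830), J = Q − 12.6·n = (53.841, 15.875). Then |TR| = |R − T| = 56.132.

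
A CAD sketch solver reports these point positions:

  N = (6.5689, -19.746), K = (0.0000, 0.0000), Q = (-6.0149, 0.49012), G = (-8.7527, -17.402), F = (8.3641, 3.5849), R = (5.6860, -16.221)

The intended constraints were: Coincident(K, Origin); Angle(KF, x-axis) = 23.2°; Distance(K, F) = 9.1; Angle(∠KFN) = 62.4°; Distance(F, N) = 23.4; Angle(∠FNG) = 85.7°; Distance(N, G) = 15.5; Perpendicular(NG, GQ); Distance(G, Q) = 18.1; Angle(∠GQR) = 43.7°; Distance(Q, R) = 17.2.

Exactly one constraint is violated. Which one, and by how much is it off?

Distance(Q, R) = 17.2 — off by 3.20.

K = (0.00, 0.00) ✓; KF at 23.20° ✓; |KF| = 9.100 ✓; ∠KFN = 62.40° ✓; |FN| = 23.40 ✓; ∠FNG = 85.70° ✓; |NG| = 15.50 ✓; ∠(NG, GQ) = 90.00° ✓; |GQ| = 18.10 ✓; ∠GQR = 43.70° ✓; |QR| = 20.40 ✗.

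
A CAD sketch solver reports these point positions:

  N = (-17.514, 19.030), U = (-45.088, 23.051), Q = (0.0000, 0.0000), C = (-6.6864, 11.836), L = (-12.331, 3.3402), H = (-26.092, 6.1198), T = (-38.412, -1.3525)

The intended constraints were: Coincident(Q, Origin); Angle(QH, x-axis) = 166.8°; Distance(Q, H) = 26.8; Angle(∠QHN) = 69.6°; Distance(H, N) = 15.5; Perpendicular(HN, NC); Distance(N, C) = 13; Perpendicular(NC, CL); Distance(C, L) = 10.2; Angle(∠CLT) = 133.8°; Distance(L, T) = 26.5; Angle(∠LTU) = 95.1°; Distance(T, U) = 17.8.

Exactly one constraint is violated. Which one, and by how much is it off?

Distance(T, U) = 17.8 — off by 7.50.

Q = (0.00, 0.00) ✓; QH at 166.8° ✓; |QH| = 26.80 ✓; ∠QHN = 69.60° ✓; |HN| = 15.50 ✓; ∠(HN, NC) = 90.00° ✓; |NC| = 13.00 ✓; ∠(NC, CL) = 90.00° ✓; |CL| = 10.20 ✓; ∠CLT = 133.8° ✓; |LT| = 26.50 ✓; ∠LTU = 95.10° ✓; |TU| = 25.30 ✗.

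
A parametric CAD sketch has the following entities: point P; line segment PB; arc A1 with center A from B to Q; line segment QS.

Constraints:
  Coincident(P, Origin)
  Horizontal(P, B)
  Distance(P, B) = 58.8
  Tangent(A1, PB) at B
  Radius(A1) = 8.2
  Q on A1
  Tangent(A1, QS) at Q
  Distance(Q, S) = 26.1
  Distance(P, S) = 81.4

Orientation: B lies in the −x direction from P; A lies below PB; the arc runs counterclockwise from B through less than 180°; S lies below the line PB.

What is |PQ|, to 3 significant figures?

66.7

P is at the origin; PB is horizontal with |PB| = 58.8 and B on the −x side, so B = (-58.8, 0.00). Tangency of A1 to PB means the radius AB is perpendicular to PB, so A = B + (0, -8.2) = (-58.8, -8.20). Since AQ ⟂ QS (tangency), |AS| = √(8.2² + 26.1²) = 27.4 regardless of where Q sits on A1. So S lies on both circle(P, 81.4) and circle(A, 27.4); the below-PB intersection is S = (-75.8, -29.6). Q is the foot of the tangent from S: Q = (-66.5, -5.26).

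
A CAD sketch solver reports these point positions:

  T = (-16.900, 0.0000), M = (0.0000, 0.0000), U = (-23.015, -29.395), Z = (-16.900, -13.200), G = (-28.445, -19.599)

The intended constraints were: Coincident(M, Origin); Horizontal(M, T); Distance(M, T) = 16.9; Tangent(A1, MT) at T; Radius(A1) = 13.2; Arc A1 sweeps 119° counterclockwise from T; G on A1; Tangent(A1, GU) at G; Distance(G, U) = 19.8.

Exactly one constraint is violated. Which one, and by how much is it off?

Distance(G, U) = 19.8 — off by 8.60.

M = (0.00, 0.00) ✓; M.y = 0.00, T.y = 0.00 ✓; |MT| = 16.90 ✓; ∠(ZT, TM) = 90.00° ✓; |ZT| = 13.20 ✓; bearing(Z→G) − bearing(Z→T) = 119.0° ✓; |ZG| = 13.20 ✓; ∠(ZG, GU) = 90.00° ✓; |GU| = 11.20 ✗.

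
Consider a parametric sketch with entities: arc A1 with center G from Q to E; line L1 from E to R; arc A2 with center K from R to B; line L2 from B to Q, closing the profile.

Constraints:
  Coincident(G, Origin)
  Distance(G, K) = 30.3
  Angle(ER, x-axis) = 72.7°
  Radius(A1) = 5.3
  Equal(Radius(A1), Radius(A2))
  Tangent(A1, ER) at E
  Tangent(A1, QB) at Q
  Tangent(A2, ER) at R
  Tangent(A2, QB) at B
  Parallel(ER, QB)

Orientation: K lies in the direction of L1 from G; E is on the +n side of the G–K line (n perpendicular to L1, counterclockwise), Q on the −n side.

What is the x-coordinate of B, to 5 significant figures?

14.071

The slot axis is L1's direction at 72.7°, so u = (cos 72.7°, sin 72.7°) = (0.29737, 0.95476) and n = (−sin 72.7°, cos 72.7°) = (-0.95476, 0.29737). G is at the origin and K lies 30.3 along u from G, so K = 30.3·u = (9.0105, 28.929). Tangency of A1 to both parallel lines with radius 5.3 puts E and Q at G ± 5.3·n: E = (-5.0602, 1.5761), Q = (5.0602, -1.5761). Equal radii place R and B the same way about K: R = K + 5.3·n = (3.9502, 30.505), B = K − 5.3·n = (14.071, 27.353). So B.x = 14.071.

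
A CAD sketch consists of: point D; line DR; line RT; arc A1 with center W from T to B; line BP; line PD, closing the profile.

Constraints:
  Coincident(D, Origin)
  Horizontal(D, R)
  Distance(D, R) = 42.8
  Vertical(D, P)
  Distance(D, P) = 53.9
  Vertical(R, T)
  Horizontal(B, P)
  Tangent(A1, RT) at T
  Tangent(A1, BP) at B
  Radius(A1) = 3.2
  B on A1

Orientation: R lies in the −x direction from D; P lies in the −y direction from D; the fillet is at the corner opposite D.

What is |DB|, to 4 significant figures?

66.88

The virtual corner opposite D is at (-42.80, -53.90). Tangency of A1 to RT means the radius WT is perpendicular to RT and tangency of A1 to BP means the radius WB is perpendicular to BP, with radius 3.2, so the center W sits 3.2 in from both sides at W = (-39.60, -50.70). That places the tangent points at T = (-42.80, -50.70) on RT and B = (-39.60, -53.90) on BP. Then |DB| = |B − D| = 66.88.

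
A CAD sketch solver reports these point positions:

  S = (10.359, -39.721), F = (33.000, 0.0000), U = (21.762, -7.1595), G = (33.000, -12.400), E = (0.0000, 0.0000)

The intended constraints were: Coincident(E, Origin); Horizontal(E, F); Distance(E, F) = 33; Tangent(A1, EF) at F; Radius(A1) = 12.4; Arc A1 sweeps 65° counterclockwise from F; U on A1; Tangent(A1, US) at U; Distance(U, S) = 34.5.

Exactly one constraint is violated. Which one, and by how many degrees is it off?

Tangent(A1, US) at U — off by 5.70°.

E = (0.00, 0.00) ✓; E.y = 0.00, F.y = 0.00 ✓; |EF| = 33.00 ✓; ∠(GF, FE) = 90.00° ✓; |GF| = 12.40 ✓; bearing(G→U) − bearing(G→F) = 65.00° ✓; |GU| = 12.40 ✓; ∠(GU, US) = 84.30° ✗; |US| = 34.50 ✓.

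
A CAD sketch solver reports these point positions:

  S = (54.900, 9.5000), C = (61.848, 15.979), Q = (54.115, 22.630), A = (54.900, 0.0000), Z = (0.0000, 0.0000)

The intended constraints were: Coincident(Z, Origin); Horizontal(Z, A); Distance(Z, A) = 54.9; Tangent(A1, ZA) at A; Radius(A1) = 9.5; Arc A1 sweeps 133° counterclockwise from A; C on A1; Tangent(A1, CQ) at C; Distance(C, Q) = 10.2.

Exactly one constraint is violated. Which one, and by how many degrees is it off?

Tangent(A1, CQ) at C — off by 6.30°.

Z = (0.00, 0.00) ✓; Z.y = 0.00, A.y = 0.00 ✓; |ZA| = 54.90 ✓; ∠(SA, AZ) = 90.00° ✓; |SA| = 9.500 ✓; bearing(S→C) − bearing(S→A) = 133.0° ✓; |SC| = 9.500 ✓; ∠(SC, CQ) = 83.70° ✗; |CQ| = 10.20 ✓.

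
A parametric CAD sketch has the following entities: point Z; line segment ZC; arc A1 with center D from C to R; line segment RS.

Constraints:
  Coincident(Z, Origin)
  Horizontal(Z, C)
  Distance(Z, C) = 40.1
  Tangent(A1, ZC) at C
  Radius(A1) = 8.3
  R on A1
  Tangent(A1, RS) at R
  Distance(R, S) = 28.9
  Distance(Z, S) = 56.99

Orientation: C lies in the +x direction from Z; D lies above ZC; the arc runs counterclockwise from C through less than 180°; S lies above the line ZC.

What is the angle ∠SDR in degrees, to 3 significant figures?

74.0°

Checks: |DC| = 8.300 ✓; |DR| = 8.300 ✓; ∠(DR, RS) = 90.00° ✓; |RS| = 28.90 ✓; |ZS| = 56.99 ✓.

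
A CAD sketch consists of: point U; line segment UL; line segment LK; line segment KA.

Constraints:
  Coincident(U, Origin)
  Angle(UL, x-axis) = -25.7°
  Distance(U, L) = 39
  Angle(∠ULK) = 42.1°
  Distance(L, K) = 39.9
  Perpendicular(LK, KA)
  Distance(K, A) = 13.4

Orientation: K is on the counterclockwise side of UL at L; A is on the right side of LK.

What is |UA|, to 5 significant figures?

41.038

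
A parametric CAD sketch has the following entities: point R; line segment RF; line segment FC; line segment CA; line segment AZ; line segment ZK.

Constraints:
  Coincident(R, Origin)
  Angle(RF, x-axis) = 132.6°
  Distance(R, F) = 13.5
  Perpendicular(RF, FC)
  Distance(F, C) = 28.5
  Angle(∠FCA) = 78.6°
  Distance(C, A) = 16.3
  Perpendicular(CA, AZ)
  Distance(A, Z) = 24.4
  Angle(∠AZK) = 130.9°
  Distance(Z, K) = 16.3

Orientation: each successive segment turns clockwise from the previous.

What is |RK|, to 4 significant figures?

17.82

R is at the origin; RF runs at 132.6° with length 13.5, so F = (-9.138, 9.937). RF ⟂ FC, so FC runs at 42.60°; with |FC| = 28.5, C = (11.84, 29.23). ∠FCA = 78.6° gives CA at -58.80° from the x-axis; with |CA| = 16.3, A = (20.28, 15.29). CA ⟂ AZ, so AZ runs at -148.8°; with |AZ| = 24.4, Z = (-0.5861, 2.646). ∠AZK = 130.9° gives ZK at 162.1° from the x-axis; with |ZK| = 16.3, K = (-16.10, 7.656). Then |RK| = |K − R| = 17.82.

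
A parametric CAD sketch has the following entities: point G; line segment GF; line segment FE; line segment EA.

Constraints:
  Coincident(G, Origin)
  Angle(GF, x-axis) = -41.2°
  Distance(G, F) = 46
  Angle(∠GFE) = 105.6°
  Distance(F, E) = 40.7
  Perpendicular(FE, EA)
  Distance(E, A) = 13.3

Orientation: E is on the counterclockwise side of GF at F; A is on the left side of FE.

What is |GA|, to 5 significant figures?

61.464

G is at the origin; GF runs at -41.2° with length 46.0, so F = 46.0·(cos -41.2°, sin -41.2°) = (34.611, -30.300). ∠GFE = 105.6°, so FE runs at -41.2° + (180° − 105.6°) = 33.200° from the x-axis; with |FE| = 40.7, E = F + 40.7·(cos 33.200°, sin 33.200°) = (68.667, -8.0139). The perpendicularity gives EA at right angles to FE; with |EA| = 13.3 on the left of FE, A = E + 13.3·(-0.54756, 0.83676) = (61.385, 3.1151). Then |GA| = |A − G| = 61.464.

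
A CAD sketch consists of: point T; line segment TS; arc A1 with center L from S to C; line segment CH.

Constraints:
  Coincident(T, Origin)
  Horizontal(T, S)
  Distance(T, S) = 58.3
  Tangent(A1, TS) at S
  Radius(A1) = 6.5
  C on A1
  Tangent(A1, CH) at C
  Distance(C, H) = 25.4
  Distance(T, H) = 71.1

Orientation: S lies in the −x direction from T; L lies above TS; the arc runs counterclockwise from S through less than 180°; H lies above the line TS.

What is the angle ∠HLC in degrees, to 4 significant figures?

75.65°

Checks: T = (0.00, 0.00) ✓; T.y = 0.00, S.y = 0.00 ✓; |LC| = 6.500 ✓; ∠(LC, CH) = 90.00° ✓; |CH| = 25.40 ✓; |TH| = 71.10 ✓.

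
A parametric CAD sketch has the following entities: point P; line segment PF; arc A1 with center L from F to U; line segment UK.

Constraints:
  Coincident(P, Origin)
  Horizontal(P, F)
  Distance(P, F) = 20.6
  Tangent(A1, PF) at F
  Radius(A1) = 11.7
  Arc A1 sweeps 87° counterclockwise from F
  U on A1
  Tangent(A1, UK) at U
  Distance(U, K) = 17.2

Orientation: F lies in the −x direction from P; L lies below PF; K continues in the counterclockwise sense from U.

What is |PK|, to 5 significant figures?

43.590

On A1, F sits at bearing 90° from L; an 87° counterclockwise sweep puts U at bearing 177°, so U = L + 11.7·(cos 177°, sin 177°) = (-32.284, -11.088). The tangent condition forces LU to be normal to UK, so UK runs along (−sin 177°, cos 177°); with |UK| = 17.2, K = (-33.184, -28.264). Then |PK| = |K − P| = 43.590.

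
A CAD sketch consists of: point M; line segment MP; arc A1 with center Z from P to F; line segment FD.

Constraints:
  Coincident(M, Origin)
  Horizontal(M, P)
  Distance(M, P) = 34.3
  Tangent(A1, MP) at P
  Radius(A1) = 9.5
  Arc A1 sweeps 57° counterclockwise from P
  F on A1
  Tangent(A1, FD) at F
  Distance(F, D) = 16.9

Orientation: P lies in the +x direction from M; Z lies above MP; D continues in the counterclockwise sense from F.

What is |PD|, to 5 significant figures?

25.241

On A1, P sits at bearing -90° from Z; a 57° counterclockwise sweep puts F at bearing -33°, so F = Z + 9.5·(cos -33°, sin -33°) = (42.267, 4.3259). Since A1 is tangent to FD there, ZF ⟂ FD, so FD runs along (−sin -33°, cos -33°); with |FD| = 16.9, D = (51.472, 18.499). Then |PD| = |D − P| = 25.241.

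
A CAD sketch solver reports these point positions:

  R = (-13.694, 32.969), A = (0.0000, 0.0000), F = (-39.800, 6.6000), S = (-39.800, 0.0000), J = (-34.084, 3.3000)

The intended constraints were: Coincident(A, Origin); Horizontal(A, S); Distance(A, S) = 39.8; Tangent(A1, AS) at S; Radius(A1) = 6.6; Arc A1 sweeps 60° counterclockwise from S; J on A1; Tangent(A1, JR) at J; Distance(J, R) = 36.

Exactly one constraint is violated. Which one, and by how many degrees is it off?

Tangent(A1, JR) at J — off by 4.50°.

A = (0.00, 0.00) ✓; A.y = 0.00, S.y = 0.00 ✓; |AS| = 39.80 ✓; ∠(FS, SA) = 90.00° ✓; |FS| = 6.600 ✓; bearing(F→J) − bearing(F→S) = 60.00° ✓; |FJ| = 6.600 ✓; ∠(FJ, JR) = 94.50° ✗; |JR| = 36.00 ✓.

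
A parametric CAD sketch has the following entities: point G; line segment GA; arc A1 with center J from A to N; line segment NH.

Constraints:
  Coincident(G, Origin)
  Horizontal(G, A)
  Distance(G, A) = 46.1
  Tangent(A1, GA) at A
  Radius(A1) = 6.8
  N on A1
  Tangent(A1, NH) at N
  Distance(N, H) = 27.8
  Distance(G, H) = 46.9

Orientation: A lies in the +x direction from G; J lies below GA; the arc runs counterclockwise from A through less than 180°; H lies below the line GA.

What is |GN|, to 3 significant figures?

39.8

G is at the origin; GA is horizontal with |GA| = 46.1 and A on the +x side, so A = (46.1, 0.00). Since A1 is tangent to GA there, JA ⟂ GA, so J = A + (0, -6.8) = (46.1, -6.80). Since JN ⟂ NH (tangency), |JH| = √(6.8² + 27.8²) = 28.6 regardless of where N sits on A1. So H lies on both circle(G, 46.9) and circle(J, 28.6); the below-GA intersection is H = (33.7, -32.6). N is the foot of the tangent from H: N = (39.4, -5.40).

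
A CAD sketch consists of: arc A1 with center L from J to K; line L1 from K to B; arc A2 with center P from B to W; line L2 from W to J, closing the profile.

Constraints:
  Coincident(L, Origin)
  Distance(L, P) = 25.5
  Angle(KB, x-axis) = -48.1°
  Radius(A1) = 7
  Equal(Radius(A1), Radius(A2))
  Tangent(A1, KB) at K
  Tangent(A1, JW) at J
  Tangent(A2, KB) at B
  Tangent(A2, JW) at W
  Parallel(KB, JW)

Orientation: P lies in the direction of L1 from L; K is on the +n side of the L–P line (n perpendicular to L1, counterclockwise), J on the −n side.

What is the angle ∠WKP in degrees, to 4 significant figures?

13.42°

The slot axis is L1's direction at -48.1°, so u = (cos -48.1°, sin -48.1°) = (0.6678, -0.7443) and n = (−sin -48.1°, cos -48.1°) = (0.7443, 0.6678). L is at the origin and P lies 25.5 along u from L, so P = 25.5·u = (17.03, -18.98). Tangency of A1 to both parallel lines with radius 7.0 puts K and J at L ± 7.0·n: K = (5.210, 4.675), J = (-5.210, -4.675). Equal radii place B and W the same way about P: B = P + 7.0·n = (22.24, -14.31), W = P − 7.0·n = (11.82, -23.65). Then cos ∠WKP = KW·KP / (|KW||KP|), giving 13.42°.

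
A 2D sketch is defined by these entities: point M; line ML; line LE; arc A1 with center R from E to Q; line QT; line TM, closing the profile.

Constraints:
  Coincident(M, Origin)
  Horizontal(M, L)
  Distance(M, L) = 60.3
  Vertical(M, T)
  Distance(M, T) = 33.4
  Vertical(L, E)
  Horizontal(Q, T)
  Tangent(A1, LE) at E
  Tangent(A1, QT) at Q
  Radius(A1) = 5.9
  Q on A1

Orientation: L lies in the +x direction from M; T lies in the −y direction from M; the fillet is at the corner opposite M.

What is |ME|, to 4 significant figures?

66.27

The virtual corner opposite M is at (60.30, -33.40). Tangency of A1 to LE means the radius RE is perpendicular to LE and tangency of A1 to QT means the radius RQ is perpendicular to QT, with radius 5.9, so the center R sits 5.9 in from both sides at R = (54.40, -27.50). That places the tangent points at E = (60.30, -27.50) on LE and Q = (54.40, -33.40) on QT. Then |ME| = |E − M| = 66.27.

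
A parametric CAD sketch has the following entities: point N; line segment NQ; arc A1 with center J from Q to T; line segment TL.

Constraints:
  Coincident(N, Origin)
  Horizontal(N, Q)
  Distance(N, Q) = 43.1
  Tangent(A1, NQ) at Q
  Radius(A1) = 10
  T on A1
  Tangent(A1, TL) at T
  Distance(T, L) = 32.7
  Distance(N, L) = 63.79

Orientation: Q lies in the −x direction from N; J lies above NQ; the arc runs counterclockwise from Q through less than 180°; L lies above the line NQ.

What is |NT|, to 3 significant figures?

36.5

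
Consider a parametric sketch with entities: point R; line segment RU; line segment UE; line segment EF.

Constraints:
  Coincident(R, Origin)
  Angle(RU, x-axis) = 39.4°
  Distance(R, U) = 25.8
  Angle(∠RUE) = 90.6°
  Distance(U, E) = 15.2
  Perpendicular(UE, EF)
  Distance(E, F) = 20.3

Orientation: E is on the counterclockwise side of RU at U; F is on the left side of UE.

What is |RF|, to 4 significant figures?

16.42

∠RUE = 90.6°, so UE runs at 39.4° + (180° − 90.6°) = 128.8° from the x-axis; with |UE| = 15.2, E = U + 15.2·(cos 128.8°, sin 128.8°) = (10.41, 28.22). UE is perpendicular to EF; with |EF| = 20.3 on the left of UE, F = E + 20.3·(-0.7793, -0.6266) = (-5.408, 15.50). Then |RF| = |F − R| = 16.42.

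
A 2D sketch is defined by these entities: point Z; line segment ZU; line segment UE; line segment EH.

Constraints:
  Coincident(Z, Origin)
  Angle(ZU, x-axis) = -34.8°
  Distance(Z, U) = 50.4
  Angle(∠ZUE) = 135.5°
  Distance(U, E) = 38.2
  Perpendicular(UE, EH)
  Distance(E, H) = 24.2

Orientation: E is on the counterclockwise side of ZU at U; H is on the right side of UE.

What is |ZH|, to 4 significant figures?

95.09

Z is at the origin; ZU runs at -34.8° with length 50.4, so U = 50.4·(cos -34.8°, sin -34.8°) = (41.39, -28.76). ∠ZUE = 135.5°, so UE runs at -34.8° + (180° − 135.5°) = 9.700° from the x-axis; with |UE| = 38.2, E = U + 38.2·(cos 9.700°, sin 9.700°) = (79.04, -22.33). The perpendicularity gives EH at right angles to UE; with |EH| = 24.2 on the right of UE, H = E + 24.2·(0.1685, -0.9857) = (83.12, -46.18). Then |ZH| = |H − Z| = 95.09.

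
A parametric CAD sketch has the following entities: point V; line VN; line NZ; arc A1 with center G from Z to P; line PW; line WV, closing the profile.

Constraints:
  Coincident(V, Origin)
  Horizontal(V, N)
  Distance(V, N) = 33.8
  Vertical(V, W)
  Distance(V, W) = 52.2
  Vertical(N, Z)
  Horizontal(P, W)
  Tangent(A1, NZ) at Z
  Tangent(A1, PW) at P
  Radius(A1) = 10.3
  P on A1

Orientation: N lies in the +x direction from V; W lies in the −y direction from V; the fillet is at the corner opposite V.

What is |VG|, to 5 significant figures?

48.040

V is at the origin; VN is horizontal with |VN| = 33.8 and N on the +x side, so N = (33.800, 0.0000). VW is vertical with |VW| = 52.2 and W on the −y side, so W = (0.0000, -52.200). The virtual corner opposite V is at (33.800, -52.200). A1 meets NZ tangentially, so GZ is at right angles to NZ and since A1 is tangent to PW there, GP ⟂ PW, with radius 10.3, so the center G sits 10.3 in from both sides at G = (23.500, -41.900). Then |VG| = |G − V| = 48.040.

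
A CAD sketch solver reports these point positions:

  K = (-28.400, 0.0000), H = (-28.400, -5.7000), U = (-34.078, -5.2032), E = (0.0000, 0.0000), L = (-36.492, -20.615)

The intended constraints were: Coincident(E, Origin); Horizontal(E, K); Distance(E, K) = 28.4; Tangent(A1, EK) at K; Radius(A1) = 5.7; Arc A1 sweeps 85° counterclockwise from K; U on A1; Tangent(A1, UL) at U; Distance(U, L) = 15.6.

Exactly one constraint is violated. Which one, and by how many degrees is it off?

Tangent(A1, UL) at U — off by 3.90°.

E = (0.00, 0.00) ✓; E.y = 0.00, K.y = 0.00 ✓; |EK| = 28.40 ✓; ∠(HK, KE) = 90.00° ✓; |HK| = 5.700 ✓; bearing(H→U) − bearing(H→K) = 85.00° ✓; |HU| = 5.700 ✓; ∠(HU, UL) = 93.90° ✗; |UL| = 15.60 ✓.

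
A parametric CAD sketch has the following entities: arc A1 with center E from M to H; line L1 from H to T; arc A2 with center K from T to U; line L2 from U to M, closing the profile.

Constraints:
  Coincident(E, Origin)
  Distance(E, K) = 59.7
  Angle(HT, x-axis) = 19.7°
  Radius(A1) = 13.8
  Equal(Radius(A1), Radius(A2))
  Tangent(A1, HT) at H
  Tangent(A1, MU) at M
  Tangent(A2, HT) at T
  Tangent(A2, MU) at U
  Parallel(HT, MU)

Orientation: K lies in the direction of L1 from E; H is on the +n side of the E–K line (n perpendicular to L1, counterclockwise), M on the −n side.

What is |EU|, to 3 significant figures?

61.3

The slot axis is L1's direction at 19.7°, so u = (cos 19.7°, sin 19.7°) = (0.941, 0.337) and n = (−sin 19.7°, cos 19.7°) = (-0.337, 0.941). E is at the origin and K lies 59.7 along u from E, so K = 59.7·u = (56.2, 20.1). Tangency of A1 to both parallel lines with radius 13.8 puts H and M at E ± 13.8·n: H = (-4.65, 13.0), M = (4.65, -13.0). Equal radii place T and U the same way about K: T = K + 13.8·n = (51.6, 33.1), U = K − 13.8·n = (60.9, 7.13). Then |EU| = |U − E| = 61.3.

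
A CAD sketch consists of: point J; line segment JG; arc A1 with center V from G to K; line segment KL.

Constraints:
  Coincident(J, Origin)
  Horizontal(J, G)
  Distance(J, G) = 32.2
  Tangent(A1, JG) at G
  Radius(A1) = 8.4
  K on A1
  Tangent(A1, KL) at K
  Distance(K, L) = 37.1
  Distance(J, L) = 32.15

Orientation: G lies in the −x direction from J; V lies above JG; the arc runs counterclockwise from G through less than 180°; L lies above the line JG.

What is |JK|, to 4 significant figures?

25.84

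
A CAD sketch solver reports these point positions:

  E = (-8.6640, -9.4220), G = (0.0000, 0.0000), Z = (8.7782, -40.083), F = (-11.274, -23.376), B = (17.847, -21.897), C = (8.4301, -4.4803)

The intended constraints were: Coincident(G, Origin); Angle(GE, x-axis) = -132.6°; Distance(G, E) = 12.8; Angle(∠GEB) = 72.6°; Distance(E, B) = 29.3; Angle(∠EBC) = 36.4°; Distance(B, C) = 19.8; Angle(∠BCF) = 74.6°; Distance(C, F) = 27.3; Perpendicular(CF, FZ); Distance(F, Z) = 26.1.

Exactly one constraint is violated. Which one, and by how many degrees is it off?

Perpendicular(CF, FZ) — off by 6.40°.

G = (0.00, 0.00) ✓; GE at -132.6° ✓; |GE| = 12.80 ✓; ∠GEB = 72.60° ✓; |EB| = 29.30 ✓; ∠EBC = 36.40° ✓; |BC| = 19.80 ✓; ∠BCF = 74.60° ✓; |CF| = 27.30 ✓; ∠(CF, FZ) = 96.40° ✗; |FZ| = 26.10 ✓.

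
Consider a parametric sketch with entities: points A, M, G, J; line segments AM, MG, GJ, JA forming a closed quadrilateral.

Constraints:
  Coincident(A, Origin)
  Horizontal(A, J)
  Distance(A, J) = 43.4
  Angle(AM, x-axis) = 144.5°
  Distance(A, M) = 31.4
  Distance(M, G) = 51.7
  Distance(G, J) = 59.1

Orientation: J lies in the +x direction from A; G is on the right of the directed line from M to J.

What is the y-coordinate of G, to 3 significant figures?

-30.2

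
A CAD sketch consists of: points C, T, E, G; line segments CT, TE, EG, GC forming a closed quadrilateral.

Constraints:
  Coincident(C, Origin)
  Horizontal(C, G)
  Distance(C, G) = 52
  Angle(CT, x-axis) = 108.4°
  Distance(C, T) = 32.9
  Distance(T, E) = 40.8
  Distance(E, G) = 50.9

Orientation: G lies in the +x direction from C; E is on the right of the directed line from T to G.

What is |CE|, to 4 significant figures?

7.936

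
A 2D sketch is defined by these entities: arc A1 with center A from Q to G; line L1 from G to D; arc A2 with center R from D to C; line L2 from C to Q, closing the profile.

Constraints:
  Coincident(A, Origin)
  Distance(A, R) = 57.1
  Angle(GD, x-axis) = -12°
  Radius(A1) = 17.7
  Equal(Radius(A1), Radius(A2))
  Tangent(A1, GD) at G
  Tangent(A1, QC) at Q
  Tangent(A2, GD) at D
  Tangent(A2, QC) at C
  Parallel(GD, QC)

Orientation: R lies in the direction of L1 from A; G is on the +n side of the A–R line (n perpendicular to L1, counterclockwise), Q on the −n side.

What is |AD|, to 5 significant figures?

59.780

The slot axis is L1's direction at -12.0°, so u = (cos -12.0°, sin -12.0°) = (0.97815, -0.20791) and n = (−sin -12.0°, cos -12.0°) = (0.20791, 0.97815). A is at the origin and R lies 57.1 along u from A, so R = 57.1·u = (55.852, -11.872). Tangency of A1 to both parallel lines with radius 17.7 puts G and Q at A ± 17.7·n: G = (3.6800, 17.313), Q = (-3.6800, -17.313). Equal radii place D and C the same way about R: D = R + 17.7·n = (59.532, 5.4415), C = R − 17.7·n = (52.172, -29.185). Then |AD| = |D − A| = 59.780.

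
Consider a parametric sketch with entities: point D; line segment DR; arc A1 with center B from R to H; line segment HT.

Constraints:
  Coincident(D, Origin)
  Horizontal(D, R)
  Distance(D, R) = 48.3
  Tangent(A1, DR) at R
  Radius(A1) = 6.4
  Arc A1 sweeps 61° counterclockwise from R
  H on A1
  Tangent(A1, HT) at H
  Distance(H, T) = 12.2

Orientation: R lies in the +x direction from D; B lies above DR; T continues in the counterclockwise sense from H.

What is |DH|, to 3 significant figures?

54.0

D is at the origin; DR is horizontal with |DR| = 48.3 and R on the +x side, so R = (48.3, 0.00). Since A1 is tangent to DR there, BR ⟂ DR, so B = R + (0, 6.4) = (48.3, 6.40). On A1, R sits at bearing -90° from B; a 61° counterclockwise sweep puts H at bearing -29°, so H = B + 6.4·(cos -29°, sin -29°) = (53.9, 3.30). Then |DH| = |H − D| = 54.0.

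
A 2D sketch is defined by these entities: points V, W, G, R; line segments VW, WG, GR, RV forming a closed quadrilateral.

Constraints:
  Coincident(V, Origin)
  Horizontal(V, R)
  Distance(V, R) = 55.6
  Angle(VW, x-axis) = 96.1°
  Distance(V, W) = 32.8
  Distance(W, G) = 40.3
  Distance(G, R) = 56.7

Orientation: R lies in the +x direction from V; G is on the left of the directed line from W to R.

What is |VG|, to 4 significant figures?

60.74

Checks: |WG| = 40.30 ✓; |GR| = 56.70 ✓.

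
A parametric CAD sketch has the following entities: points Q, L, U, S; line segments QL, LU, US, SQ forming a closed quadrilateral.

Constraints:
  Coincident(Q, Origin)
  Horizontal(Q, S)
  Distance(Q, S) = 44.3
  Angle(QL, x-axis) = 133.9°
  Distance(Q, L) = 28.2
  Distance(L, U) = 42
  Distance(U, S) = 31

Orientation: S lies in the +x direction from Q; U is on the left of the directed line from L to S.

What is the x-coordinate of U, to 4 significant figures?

22.41

Q is at the origin; Q and S share the same y with |QS| = 44.3 and S in +x, so S = (44.3, 0). QL runs at 133.9° with |QL| = 28.2, so L = (-19.55, 20.32). U is determined by |LU| = 42.0 and |US| = 31.0 together: it lies at the intersection of circle(L, 42.0) and circle(S, 31.0). With |LS| = 67.01, the foot of the radical line on LS is 39.50 from L and the perpendicular offset is √(42.0² − 39.50²) = 14.28. Taking the left-of-LS solution: U = (22.41, 21.95).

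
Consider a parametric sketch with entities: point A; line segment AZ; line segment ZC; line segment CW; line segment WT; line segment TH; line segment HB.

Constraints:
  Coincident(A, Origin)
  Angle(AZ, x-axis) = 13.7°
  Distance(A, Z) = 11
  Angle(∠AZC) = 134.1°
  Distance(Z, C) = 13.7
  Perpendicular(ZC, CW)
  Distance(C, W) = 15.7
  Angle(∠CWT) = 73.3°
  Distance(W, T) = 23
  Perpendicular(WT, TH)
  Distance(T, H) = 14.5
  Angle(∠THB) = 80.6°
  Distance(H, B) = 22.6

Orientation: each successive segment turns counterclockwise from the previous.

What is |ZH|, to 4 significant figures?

6.352

A is at the origin; AZ runs at 13.7° with length 11.0, so Z = (10.69, 2.605). ∠AZC = 134.1° gives ZC at 59.60° from the x-axis; with |ZC| = 13.7, C = (17.62, 14.42). ZC ⟂ CW, so CW runs at 149.6°; with |CW| = 15.7, W = (4.078, 22.37). ∠CWT = 73.3° gives WT at -103.7° from the x-axis; with |WT| = 23.0, T = (-1.369, 0.02076). WT is perpendicular to TH, so TH runs at -13.70°; with |TH| = 14.5, H = (12.72, -3.413). Then |ZH| = |H − Z| = 6.352.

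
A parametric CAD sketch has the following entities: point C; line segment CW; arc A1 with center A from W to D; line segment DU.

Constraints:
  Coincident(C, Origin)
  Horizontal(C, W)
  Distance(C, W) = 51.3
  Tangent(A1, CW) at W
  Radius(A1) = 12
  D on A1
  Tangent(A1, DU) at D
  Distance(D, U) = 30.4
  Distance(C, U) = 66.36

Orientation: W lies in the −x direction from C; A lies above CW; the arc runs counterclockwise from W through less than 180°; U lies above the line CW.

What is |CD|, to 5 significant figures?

42.833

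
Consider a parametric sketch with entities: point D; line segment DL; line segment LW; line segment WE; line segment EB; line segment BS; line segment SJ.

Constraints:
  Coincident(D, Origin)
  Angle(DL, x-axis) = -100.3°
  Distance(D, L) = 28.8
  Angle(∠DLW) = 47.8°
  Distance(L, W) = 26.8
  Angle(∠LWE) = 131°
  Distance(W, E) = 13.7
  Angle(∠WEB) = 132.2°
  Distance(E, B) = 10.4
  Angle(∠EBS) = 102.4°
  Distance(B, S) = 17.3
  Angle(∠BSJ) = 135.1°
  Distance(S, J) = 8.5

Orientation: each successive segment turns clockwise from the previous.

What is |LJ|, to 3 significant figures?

20.1

∠EBS = 102.4° gives BS at -46.9° from the x-axis; with |BS| = 17.3, S = (2.03, -0.971). ∠BSJ = 135.1° gives SJ at -91.8° from the x-axis; with |SJ| = 8.5, J = (1.76, -9.47). Then |LJ| = |J − L| = 20.1.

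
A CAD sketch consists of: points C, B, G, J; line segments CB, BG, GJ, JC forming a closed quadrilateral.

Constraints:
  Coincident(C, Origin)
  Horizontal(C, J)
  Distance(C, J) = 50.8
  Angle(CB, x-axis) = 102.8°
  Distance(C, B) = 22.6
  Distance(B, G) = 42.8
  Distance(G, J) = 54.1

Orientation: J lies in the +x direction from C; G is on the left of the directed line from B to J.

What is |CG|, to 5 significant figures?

56.608

Checks: |BG| = 42.80 ✓; |GJ| = 54.10 ✓.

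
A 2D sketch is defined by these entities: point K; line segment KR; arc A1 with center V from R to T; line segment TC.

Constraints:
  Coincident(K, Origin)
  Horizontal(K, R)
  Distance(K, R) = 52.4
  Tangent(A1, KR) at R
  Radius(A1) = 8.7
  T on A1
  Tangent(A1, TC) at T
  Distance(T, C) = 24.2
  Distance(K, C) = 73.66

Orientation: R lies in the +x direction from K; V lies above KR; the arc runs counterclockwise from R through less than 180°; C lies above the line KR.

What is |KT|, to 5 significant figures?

61.081

Checks: K = (0.00, 0.00) ✓; ∠(VR, RK) = 90.00° ✓; |VT| = 8.700 ✓; ∠(VT, TC) = 90.00° ✓; |TC| = 24.20 ✓; |KC| = 73.66 ✓.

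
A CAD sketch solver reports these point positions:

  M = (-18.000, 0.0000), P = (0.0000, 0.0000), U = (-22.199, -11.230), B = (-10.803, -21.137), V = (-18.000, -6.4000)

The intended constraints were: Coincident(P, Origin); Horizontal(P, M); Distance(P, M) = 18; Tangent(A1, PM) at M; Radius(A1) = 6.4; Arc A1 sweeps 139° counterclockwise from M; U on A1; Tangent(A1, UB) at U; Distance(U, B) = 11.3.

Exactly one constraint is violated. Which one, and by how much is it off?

Distance(U, B) = 11.3 — off by 3.80.

P = (0.00, 0.00) ✓; P.y = 0.00, M.y = 0.00 ✓; |PM| = 18.00 ✓; ∠(VM, MP) = 90.00° ✓; |VM| = 6.400 ✓; bearing(V→U) − bearing(V→M) = 139.0° ✓; |VU| = 6.400 ✓; ∠(VU, UB) = 90.00° ✓; |UB| = 15.10 ✗.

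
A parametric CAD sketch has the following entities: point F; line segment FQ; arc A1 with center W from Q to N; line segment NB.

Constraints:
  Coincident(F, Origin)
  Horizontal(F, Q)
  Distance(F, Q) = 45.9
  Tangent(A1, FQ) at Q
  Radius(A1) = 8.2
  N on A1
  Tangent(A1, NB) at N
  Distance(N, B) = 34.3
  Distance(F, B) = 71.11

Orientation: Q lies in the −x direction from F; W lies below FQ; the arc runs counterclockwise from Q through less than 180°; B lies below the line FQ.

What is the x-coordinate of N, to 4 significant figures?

-54.05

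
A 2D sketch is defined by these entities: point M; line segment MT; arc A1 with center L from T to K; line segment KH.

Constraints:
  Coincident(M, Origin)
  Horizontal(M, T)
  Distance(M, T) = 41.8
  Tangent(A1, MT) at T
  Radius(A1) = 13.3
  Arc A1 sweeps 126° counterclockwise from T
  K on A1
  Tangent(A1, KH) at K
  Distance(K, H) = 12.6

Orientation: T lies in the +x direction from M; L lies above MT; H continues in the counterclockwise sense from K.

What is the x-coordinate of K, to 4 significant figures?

52.56

M is at the origin; M and T share the same y with |MT| = 41.8 and T on the +x side, so T = (41.80, 0.000). The tangent condition forces LT to be normal to MT, so L = T + (0, 13.3) = (41.80, 13.30). On A1, T sits at bearing -90° from L; a 126° counterclockwise sweep puts K at bearing 36°, so K = L + 13.3·(cos 36°, sin 36°) = (52.56, 21.12). So K.x = 52.56.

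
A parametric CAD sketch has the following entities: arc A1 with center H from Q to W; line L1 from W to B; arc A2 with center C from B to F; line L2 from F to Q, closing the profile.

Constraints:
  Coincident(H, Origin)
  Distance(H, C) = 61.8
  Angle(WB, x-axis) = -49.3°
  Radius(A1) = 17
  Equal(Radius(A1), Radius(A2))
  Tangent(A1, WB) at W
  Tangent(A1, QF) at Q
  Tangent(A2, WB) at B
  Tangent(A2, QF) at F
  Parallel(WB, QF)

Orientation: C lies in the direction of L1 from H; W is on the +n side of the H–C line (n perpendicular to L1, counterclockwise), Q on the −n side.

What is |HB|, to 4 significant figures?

64.10

The slot axis is L1's direction at -49.3°, so u = (cos -49.3°, sin -49.3°) = (0.6521, -0.7581) and n = (−sin -49.3°, cos -49.3°) = (0.7581, 0.6521). H is at the origin and C lies 61.8 along u from H, so C = 61.8·u = (40.30, -46.85). Tangency of A1 to both parallel lines with radius 17.0 puts W and Q at H ± 17.0·n: W = (12.89, 11.09), Q = (-12.89, -11.09). Equal radii place B and F the same way about C: B = C + 17.0·n = (53.19, -35.77), F = C − 17.0·n = (27.41, -57.94). Then |HB| = |B − H| = 64.10.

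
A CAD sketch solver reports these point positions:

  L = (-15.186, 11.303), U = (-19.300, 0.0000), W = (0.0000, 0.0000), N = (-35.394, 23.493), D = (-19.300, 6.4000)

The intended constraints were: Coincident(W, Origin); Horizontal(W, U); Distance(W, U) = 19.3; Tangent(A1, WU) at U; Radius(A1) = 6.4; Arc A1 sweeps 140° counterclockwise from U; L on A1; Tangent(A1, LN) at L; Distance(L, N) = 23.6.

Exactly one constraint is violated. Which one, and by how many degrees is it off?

Tangent(A1, LN) at L — off by 8.90°.

W = (0.00, 0.00) ✓; W.y = 0.00, U.y = 0.00 ✓; |WU| = 19.30 ✓; ∠(DU, UW) = 90.00° ✓; |DU| = 6.400 ✓; bearing(D→L) − bearing(D→U) = 140.0° ✓; |DL| = 6.400 ✓; ∠(DL, LN) = 81.10° ✗; |LN| = 23.60 ✓.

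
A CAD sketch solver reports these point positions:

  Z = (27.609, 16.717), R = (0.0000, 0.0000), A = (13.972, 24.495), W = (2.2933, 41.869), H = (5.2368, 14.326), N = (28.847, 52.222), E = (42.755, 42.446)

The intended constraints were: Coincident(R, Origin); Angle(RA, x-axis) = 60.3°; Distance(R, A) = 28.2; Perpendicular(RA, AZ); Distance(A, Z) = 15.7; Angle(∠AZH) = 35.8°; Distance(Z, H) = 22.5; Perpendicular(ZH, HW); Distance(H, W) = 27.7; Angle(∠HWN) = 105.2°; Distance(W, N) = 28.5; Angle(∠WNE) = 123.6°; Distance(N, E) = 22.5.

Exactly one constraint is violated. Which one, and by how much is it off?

Distance(N, E) = 22.5 — off by 5.50.

R = (0.00, 0.00) ✓; RA at 60.30° ✓; |RA| = 28.20 ✓; ∠(RA, AZ) = 90.00° ✓; |AZ| = 15.70 ✓; ∠AZH = 35.80° ✓; |ZH| = 22.50 ✓; ∠(ZH, HW) = 90.00° ✓; |HW| = 27.70 ✓; ∠HWN = 105.2° ✓; |WN| = 28.50 ✓; ∠WNE = 123.6° ✓; |NE| = 17.00 ✗.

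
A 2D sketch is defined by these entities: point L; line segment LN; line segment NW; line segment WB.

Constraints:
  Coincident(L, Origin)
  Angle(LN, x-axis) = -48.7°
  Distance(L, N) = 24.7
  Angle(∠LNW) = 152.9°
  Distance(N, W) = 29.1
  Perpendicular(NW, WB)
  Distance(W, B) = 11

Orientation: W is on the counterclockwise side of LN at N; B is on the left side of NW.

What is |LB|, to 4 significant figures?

51.09

L is at the origin; LN runs at -48.7° with length 24.7, so N = 24.7·(cos -48.7°, sin -48.7°) = (16.30, -18.56). ∠LNW = 152.9°, so NW runs at -48.7° + (180° − 152.9°) = -21.60° from the x-axis; with |NW| = 29.1, W = N + 29.1·(cos -21.60°, sin -21.60°) = (43.36, -29.27). The perpendicularity gives WB at right angles to NW; with |WB| = 11.0 on the left of NW, B = W + 11.0·(0.3681, 0.9298) = (47.41, -19.04). Then |LB| = |B − L| = 51.09.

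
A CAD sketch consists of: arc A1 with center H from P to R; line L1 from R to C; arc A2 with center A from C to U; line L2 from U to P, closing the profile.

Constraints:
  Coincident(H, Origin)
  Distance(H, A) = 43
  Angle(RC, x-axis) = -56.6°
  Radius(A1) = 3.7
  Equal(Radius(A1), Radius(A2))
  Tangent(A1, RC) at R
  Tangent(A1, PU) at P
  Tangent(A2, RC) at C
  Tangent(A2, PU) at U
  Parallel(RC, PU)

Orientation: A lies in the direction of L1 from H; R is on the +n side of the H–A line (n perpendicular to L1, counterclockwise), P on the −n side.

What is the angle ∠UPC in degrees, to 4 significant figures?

9.765°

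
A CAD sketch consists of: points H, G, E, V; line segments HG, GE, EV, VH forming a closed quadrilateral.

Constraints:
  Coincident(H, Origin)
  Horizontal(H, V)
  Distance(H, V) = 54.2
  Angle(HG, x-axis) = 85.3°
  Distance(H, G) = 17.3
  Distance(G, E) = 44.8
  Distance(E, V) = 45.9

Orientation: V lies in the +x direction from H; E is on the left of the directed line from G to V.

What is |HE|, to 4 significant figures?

57.43

H is at the origin; H and V share the same y with |HV| = 54.2 and V in +x, so V = (54.2, 0). HG runs at 85.3° with |HG| = 17.3, so G = (1.418, 17.24). E is determined by |GE| = 44.8 and |EV| = 45.9 together: it lies at the intersection of circle(G, 44.8) and circle(V, 45.9). With |GV| = 55.53, the foot of the radical line on GV is 26.87 from G and the perpendicular offset is √(44.8² − 26.87²) = 35.85. Taking the left-of-GV solution: E = (38.09, 42.98).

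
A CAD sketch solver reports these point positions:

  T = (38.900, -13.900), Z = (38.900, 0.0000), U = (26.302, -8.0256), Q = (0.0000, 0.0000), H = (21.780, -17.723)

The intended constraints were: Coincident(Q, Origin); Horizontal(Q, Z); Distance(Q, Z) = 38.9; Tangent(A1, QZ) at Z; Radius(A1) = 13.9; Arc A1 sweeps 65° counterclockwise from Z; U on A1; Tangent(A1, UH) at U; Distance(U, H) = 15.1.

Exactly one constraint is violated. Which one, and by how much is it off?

Distance(U, H) = 15.1 — off by 4.40.

Q = (0.00, 0.00) ✓; Q.y = 0.00, Z.y = 0.00 ✓; |QZ| = 38.90 ✓; ∠(TZ, ZQ) = 90.00° ✓; |TZ| = 13.90 ✓; bearing(T→U) − bearing(T→Z) = 65.00° ✓; |TU| = 13.90 ✓; ∠(TU, UH) = 90.00° ✓; |UH| = 10.70 ✗.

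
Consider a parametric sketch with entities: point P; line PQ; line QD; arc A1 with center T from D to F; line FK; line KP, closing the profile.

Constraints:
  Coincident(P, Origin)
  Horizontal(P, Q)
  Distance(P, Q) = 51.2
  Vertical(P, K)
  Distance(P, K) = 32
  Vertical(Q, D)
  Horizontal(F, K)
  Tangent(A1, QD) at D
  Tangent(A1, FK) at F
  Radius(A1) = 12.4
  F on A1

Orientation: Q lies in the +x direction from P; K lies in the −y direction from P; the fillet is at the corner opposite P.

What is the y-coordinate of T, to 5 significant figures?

-19.600

PK is vertical with |PK| = 32.0 and K on the −y side, so K = (0.0000, -32.000). The virtual corner opposite P is at (51.200, -32.000). Tangency of A1 to QD means the radius TD is perpendicular to QD and the tangent condition forces TF to be normal to FK, with radius 12.4, so the center T sits 12.4 in from both sides at T = (38.800, -19.600). So T.y = -19.600.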